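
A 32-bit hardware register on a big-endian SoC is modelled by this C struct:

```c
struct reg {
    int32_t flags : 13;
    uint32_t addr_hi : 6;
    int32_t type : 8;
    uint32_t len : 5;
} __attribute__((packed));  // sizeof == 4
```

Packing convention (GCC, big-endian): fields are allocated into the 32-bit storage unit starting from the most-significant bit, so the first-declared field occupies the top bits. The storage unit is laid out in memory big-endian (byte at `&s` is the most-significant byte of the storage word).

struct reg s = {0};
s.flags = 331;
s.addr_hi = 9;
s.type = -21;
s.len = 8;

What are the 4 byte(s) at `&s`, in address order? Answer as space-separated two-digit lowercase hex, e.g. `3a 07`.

flags:13 = 331 → 0x14b << 19 → word 0x0a580000
addr_hi:6 = 9 → 0x9 << 13 → word 0x0a592000
type:8 = -21 → 0xeb << 5 → word 0x0a593d60
len:5 = 8 → 0x8 << 0 → word 0x0a593d68
word = 0x0a593d68 → big-endian bytes:
  [0]=0x0a  [1]=0x59  [2]=0x3d  [3]=0x68

0a 59 3d 68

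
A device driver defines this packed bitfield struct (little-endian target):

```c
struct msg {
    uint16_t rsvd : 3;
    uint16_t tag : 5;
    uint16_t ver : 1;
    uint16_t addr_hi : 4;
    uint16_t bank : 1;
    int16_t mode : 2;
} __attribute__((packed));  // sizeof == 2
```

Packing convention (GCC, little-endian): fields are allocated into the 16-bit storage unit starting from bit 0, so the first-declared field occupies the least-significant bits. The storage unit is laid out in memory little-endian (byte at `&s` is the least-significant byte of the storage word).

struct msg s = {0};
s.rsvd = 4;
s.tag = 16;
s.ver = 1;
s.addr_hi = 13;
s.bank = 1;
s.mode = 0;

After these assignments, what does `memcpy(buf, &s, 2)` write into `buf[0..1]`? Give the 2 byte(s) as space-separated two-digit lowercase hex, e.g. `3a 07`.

84 3b

rsvd (3b) val=4 bits=0x4 at bit 0: 0x0004
tag (5b) val=16 bits=0x10 at bit 3: 0x0084
ver (1b) val=1 bits=0x1 at bit 8: 0x0184
addr_hi (4b) val=13 bits=0xd at bit 9: 0x1b84
bank (1b) val=1 bits=0x1 at bit 13: 0x3b84
mode (2b) val=0 bits=0x0 at bit 14: 0x3b84
word = 0x3b84 → little-endian bytes:
  [0]=0x84  [1]=0x3b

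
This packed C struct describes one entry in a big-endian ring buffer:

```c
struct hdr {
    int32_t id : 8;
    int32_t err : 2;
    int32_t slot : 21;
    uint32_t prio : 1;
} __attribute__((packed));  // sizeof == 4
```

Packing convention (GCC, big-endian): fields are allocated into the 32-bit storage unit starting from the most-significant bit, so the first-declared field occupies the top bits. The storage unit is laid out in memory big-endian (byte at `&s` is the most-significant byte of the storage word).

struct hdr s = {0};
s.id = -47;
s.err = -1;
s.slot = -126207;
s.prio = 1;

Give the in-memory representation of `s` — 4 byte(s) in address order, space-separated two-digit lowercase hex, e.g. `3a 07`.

id:8 = -47 → 0xd1 << 24 → word 0xd1000000
err:2 = -1 → 0x3 << 22 → word 0xd1c00000
slot:21 = -126207 → 0x1e1301 << 1 → word 0xd1fc2602
prio:1 = 1 → 0x1 << 0 → word 0xd1fc2603
word = 0xd1fc2603 → big-endian bytes:
  [0]=0xd1  [1]=0xfc  [2]=0x26  [3]=0x03

d1 fc 26 03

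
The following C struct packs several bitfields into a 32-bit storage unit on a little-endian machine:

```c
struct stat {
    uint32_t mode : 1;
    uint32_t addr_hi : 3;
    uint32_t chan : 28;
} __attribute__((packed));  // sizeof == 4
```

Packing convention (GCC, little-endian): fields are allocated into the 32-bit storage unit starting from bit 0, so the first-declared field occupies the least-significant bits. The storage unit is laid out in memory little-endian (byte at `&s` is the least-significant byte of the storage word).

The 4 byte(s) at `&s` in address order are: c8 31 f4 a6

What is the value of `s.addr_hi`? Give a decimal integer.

4

[0]=0xc8 [1]=0x31 [2]=0xf4 [3]=0xa6 (little-endian) → word 0xa6f431c8
mode:1 @ bit 0 → (0xa6f431c8>>0)&0x1 = 0x0
addr_hi:3 @ bit 1 → (0xa6f431c8>>1)&0x7 = 0x4  ←
chan:28 @ bit 4 → (0xa6f431c8>>4)&0xfffffff = 0xa6f431c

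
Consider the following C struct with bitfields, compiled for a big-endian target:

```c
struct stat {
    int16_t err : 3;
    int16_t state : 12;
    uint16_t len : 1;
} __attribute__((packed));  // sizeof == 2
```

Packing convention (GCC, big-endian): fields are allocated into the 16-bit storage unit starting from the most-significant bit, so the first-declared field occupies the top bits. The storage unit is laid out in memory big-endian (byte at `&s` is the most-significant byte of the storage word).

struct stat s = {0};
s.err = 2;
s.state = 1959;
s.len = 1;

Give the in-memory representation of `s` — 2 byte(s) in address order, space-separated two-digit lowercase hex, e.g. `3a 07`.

4f 4f

err (3b) val=2 bits=0x2 at bit 13: 0x4000
state (12b) val=1959 bits=0x7a7 at bit 1: 0x4f4e
len (1b) val=1 bits=0x1 at bit 0: 0x4f4f
word = 0x4f4f → big-endian bytes:
  [0]=0x4f  [1]=0x4f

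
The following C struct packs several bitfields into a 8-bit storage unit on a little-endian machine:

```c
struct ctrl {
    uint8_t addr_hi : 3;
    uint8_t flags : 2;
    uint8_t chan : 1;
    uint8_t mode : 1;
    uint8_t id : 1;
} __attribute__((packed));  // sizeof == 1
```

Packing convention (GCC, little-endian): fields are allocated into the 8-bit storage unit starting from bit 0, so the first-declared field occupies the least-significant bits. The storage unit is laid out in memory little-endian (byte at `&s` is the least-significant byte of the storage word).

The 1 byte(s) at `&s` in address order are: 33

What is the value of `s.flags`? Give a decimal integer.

2

[0]=0x33 (little-endian) → word 0x33
addr_hi [0+:3] = (word>>0) & 0x7 = 3
flags [3+:2] = (word>>3) & 0x3 = 2  ←
chan [5+:1] = (word>>5) & 0x1 = 1
mode [6+:1] = (word>>6) & 0x1 = 0
id [7+:1] = (word>>7) & 0x1 = 0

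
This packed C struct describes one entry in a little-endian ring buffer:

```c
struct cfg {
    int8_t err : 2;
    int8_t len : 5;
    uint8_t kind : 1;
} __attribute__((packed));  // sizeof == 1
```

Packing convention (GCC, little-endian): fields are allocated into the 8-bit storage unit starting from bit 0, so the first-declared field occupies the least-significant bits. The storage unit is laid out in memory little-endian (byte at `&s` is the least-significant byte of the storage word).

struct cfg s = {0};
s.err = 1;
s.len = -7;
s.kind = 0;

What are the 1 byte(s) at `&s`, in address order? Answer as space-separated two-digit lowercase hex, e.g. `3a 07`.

65

err:2 = 1 → 0x1 << 0 → word 0x01
len:5 = -7 → 0x19 << 2 → word 0x65
kind:1 = 0 → 0x0 << 7 → word 0x65
word = 0x65 → little-endian bytes:
  [0]=0x65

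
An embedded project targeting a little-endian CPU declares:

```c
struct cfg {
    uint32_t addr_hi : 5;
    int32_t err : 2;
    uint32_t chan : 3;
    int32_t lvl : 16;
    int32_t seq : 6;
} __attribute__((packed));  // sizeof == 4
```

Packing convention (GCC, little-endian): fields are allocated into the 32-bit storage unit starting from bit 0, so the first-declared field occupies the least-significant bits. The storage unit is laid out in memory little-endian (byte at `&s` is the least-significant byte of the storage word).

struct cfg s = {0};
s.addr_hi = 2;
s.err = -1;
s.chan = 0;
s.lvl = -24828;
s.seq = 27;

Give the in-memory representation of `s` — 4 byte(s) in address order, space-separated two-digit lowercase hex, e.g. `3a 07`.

addr_hi (5b) val=2 bits=0x2 at bit 0: 0x00000002
err (2b) val=-1 bits=0x3 at bit 5: 0x00000062
chan (3b) val=0 bits=0x0 at bit 7: 0x00000062
lvl (16b) val=-24828 bits=0x9f04 at bit 10: 0x027c1062
seq (6b) val=27 bits=0x1b at bit 26: 0x6e7c1062
word = 0x6e7c1062 → little-endian bytes:
  [0]=0x62  [1]=0x10  [2]=0x7c  [3]=0x6e

62 10 7c 6e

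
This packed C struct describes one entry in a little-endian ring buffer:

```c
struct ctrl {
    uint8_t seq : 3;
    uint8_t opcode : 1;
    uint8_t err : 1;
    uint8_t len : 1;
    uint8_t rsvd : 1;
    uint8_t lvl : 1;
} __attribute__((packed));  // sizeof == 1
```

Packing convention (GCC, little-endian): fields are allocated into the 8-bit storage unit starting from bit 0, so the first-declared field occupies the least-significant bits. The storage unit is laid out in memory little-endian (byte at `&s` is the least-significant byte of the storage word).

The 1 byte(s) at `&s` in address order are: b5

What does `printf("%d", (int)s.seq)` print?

[0]=0xb5 (little-endian) → word 0xb5
seq:3 @ bit 0 → (0xb5>>0)&0x7 = 0x5  ←
opcode:1 @ bit 3 → (0xb5>>3)&0x1 = 0x0
err:1 @ bit 4 → (0xb5>>4)&0x1 = 0x1
len:1 @ bit 5 → (0xb5>>5)&0x1 = 0x1
rsvd:1 @ bit 6 → (0xb5>>6)&0x1 = 0x0
lvl:1 @ bit 7 → (0xb5>>7)&0x1 = 0x1

5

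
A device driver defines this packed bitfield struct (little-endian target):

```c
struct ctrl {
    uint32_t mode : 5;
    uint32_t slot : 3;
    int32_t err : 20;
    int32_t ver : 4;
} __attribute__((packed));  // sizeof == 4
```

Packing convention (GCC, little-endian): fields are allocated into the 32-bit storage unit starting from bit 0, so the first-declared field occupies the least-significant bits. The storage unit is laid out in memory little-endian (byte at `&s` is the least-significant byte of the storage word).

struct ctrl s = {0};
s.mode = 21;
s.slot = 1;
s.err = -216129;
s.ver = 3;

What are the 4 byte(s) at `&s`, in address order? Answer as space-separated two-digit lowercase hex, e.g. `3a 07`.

35 bf b3 3c

mode:5 = 21 → 0x15 << 0 → word 0x00000015
slot:3 = 1 → 0x1 << 5 → word 0x00000035
err:20 = -216129 → 0xcb3bf << 8 → word 0x0cb3bf35
ver:4 = 3 → 0x3 << 28 → word 0x3cb3bf35
word = 0x3cb3bf35 → little-endian bytes:
  [0]=0x35  [1]=0xbf  [2]=0xb3  [3]=0x3c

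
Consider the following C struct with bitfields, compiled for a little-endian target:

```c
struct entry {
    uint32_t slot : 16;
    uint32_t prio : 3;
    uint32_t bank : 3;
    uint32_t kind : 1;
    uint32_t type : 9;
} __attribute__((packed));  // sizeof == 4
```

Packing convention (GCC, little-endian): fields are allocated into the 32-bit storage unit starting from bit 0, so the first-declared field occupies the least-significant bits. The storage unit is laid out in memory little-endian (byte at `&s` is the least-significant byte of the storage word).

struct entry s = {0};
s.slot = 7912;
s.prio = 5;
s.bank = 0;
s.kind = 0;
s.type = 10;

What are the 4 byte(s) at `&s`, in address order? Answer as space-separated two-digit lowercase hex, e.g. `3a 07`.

e8 1e 05 05

slot (16b) val=7912 bits=0x1ee8 at bit 0: 0x00001ee8
prio (3b) val=5 bits=0x5 at bit 16: 0x00051ee8
bank (3b) val=0 bits=0x0 at bit 19: 0x00051ee8
kind (1b) val=0 bits=0x0 at bit 22: 0x00051ee8
type (9b) val=10 bits=0xa at bit 23: 0x05051ee8
word = 0x05051ee8 → little-endian bytes:
  [0]=0xe8  [1]=0x1e  [2]=0x05  [3]=0x05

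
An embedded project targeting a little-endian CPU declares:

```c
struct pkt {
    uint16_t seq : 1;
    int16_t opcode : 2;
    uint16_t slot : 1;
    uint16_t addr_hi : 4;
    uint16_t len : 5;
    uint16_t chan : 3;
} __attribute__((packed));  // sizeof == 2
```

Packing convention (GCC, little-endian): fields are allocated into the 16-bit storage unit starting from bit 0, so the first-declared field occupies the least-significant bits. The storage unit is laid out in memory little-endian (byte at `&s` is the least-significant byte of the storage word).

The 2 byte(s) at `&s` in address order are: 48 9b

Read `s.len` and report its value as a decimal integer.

[0]=0x48 [1]=0x9b (little-endian) → word 0x9b48
seq:1 @ bit 0 → (0x9b48>>0)&0x1 = 0x0
opcode:2 @ bit 1 → (0x9b48>>1)&0x3 = 0x0
slot:1 @ bit 3 → (0x9b48>>3)&0x1 = 0x1
addr_hi:4 @ bit 4 → (0x9b48>>4)&0xf = 0x4
len:5 @ bit 8 → (0x9b48>>8)&0x1f = 0x1b  ←
chan:3 @ bit 13 → (0x9b48>>13)&0x7 = 0x4

27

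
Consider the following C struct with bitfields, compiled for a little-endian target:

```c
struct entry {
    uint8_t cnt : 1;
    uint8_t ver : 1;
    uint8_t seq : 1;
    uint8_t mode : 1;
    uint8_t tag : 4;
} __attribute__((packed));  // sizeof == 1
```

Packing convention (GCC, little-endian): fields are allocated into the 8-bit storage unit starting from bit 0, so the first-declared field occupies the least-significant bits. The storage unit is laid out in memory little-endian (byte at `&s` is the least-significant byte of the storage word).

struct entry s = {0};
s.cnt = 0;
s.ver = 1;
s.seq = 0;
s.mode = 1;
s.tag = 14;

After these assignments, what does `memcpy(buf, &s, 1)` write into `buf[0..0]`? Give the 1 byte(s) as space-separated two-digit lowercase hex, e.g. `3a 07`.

cnt (1b) val=0 bits=0x0 at bit 0: 0x00
ver (1b) val=1 bits=0x1 at bit 1: 0x02
seq (1b) val=0 bits=0x0 at bit 2: 0x02
mode (1b) val=1 bits=0x1 at bit 3: 0x0a
tag (4b) val=14 bits=0xe at bit 4: 0xea
word = 0xea → little-endian bytes:
  [0]=0xea

ea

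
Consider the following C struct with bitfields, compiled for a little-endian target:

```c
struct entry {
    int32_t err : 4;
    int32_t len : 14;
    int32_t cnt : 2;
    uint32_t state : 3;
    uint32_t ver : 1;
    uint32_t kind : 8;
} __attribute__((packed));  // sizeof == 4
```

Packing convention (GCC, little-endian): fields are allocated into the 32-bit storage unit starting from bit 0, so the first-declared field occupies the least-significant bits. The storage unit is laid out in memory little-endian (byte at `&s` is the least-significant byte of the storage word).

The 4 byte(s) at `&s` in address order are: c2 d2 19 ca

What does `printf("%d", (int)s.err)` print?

2

[0]=0xc2 [1]=0xd2 [2]=0x19 [3]=0xca (little-endian) → word 0xca19d2c2
err [0+:4] = (word>>0) & 0xf = 2  ←
len [4+:14] = (word>>4) & 0x3fff = 7468
cnt [18+:2] = (word>>18) & 0x3 = 2
state [20+:3] = (word>>20) & 0x7 = 1
ver [23+:1] = (word>>23) & 0x1 = 0
kind [24+:8] = (word>>24) & 0xff = 202
err signed 4b, MSB=0: value = 2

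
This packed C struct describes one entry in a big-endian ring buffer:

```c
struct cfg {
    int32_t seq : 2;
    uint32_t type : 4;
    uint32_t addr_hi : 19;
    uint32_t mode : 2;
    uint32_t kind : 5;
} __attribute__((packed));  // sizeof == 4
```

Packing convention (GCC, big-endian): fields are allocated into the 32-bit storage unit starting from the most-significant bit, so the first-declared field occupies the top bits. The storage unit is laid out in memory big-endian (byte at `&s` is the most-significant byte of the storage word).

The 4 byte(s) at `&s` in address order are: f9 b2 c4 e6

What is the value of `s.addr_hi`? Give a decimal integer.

222601

[0]=0xf9 [1]=0xb2 [2]=0xc4 [3]=0xe6 (big-endian) → word 0xf9b2c4e6
seq:2 @ bit 30 → (0xf9b2c4e6>>30)&0x3 = 0x3
type:4 @ bit 26 → (0xf9b2c4e6>>26)&0xf = 0xe
addr_hi:19 @ bit 7 → (0xf9b2c4e6>>7)&0x7ffff = 0x36589  ←
mode:2 @ bit 5 → (0xf9b2c4e6>>5)&0x3 = 0x3
kind:5 @ bit 0 → (0xf9b2c4e6>>0)&0x1f = 0x6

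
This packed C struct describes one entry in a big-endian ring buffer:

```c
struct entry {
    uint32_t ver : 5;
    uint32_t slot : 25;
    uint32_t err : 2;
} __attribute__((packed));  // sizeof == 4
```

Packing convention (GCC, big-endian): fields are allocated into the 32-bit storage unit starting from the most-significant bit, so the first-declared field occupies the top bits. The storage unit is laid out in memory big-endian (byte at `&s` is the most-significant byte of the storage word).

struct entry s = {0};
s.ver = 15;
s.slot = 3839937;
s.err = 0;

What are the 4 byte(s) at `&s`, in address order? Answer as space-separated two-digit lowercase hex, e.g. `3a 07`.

ver:5 = 15 → 0xf << 27 → word 0x78000000
slot:25 = 3839937 → 0x3a97c1 << 2 → word 0x78ea5f04
err:2 = 0 → 0x0 << 0 → word 0x78ea5f04
word = 0x78ea5f04 → big-endian bytes:
  [0]=0x78  [1]=0xea  [2]=0x5f  [3]=0x04

78 ea 5f 04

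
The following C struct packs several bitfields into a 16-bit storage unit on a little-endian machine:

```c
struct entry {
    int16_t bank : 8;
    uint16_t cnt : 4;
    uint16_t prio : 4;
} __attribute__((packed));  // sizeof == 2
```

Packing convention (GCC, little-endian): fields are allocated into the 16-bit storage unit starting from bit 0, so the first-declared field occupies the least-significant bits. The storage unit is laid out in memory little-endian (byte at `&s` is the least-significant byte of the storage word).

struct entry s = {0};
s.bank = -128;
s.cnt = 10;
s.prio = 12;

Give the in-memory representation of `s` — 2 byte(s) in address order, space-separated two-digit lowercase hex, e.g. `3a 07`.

80 ca

bank:8 = -128 → 0x80 << 0 → word 0x0080
cnt:4 = 10 → 0xa << 8 → word 0x0a80
prio:4 = 12 → 0xc << 12 → word 0xca80
word = 0xca80 → little-endian bytes:
  [0]=0x80  [1]=0xca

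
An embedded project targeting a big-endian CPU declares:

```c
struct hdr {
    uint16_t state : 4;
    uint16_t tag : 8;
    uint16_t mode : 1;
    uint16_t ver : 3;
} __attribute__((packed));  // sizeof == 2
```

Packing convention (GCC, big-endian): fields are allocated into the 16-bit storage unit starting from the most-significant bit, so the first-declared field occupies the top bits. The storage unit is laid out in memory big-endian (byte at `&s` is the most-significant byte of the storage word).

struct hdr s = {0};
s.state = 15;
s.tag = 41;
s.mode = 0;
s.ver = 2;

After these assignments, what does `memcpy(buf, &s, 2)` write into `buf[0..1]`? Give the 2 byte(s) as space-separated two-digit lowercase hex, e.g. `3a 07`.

f2 92

state (4b) val=15 bits=0xf at bit 12: 0xf000
tag (8b) val=41 bits=0x29 at bit 4: 0xf290
mode (1b) val=0 bits=0x0 at bit 3: 0xf290
ver (3b) val=2 bits=0x2 at bit 0: 0xf292
word = 0xf292 → big-endian bytes:
  [0]=0xf2  [1]=0x92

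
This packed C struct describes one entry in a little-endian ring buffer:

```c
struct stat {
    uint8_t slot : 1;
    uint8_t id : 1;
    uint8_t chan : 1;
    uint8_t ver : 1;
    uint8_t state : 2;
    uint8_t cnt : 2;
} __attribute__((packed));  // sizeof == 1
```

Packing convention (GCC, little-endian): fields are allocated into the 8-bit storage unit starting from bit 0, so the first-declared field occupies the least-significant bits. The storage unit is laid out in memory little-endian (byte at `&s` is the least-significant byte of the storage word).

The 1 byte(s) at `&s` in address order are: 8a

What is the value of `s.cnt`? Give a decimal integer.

2

[0]=0x8a (little-endian) → word 0x8a
slot [0+:1] = (word>>0) & 0x1 = 0
id [1+:1] = (word>>1) & 0x1 = 1
chan [2+:1] = (word>>2) & 0x1 = 0
ver [3+:1] = (word>>3) & 0x1 = 1
state [4+:2] = (word>>4) & 0x3 = 0
cnt [6+:2] = (word>>6) & 0x3 = 2  ←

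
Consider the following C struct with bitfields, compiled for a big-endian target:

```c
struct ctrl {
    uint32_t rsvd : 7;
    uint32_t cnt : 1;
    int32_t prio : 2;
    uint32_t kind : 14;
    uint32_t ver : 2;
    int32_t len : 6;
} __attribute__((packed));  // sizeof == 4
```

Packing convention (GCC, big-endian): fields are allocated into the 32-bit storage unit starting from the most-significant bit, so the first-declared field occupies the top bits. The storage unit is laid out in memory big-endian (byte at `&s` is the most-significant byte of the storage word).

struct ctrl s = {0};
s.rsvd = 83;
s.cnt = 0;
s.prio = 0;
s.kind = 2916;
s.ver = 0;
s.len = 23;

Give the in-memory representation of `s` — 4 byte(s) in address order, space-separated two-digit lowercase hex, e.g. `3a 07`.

a6 0b 64 17

rsvd:7 = 83 → 0x53 << 25 → word 0xa6000000
cnt:1 = 0 → 0x0 << 24 → word 0xa6000000
prio:2 = 0 → 0x0 << 22 → word 0xa6000000
kind:14 = 2916 → 0xb64 << 8 → word 0xa60b6400
ver:2 = 0 → 0x0 << 6 → word 0xa60b6400
len:6 = 23 → 0x17 << 0 → word 0xa60b6417
word = 0xa60b6417 → big-endian bytes:
  [0]=0xa6  [1]=0x0b  [2]=0x64  [3]=0x17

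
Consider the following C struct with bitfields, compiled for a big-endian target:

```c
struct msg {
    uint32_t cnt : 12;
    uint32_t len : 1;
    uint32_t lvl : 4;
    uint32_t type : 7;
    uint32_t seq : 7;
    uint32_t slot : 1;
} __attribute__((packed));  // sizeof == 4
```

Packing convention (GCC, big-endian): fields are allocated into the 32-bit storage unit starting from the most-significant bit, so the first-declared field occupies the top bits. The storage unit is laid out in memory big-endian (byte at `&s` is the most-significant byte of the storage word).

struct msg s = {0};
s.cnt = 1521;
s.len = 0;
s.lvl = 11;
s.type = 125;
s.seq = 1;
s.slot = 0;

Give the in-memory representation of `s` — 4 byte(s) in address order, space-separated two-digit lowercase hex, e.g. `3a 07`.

cnt (12b) val=1521 bits=0x5f1 at bit 20: 0x5f100000
len (1b) val=0 bits=0x0 at bit 19: 0x5f100000
lvl (4b) val=11 bits=0xb at bit 15: 0x5f158000
type (7b) val=125 bits=0x7d at bit 8: 0x5f15fd00
seq (7b) val=1 bits=0x1 at bit 1: 0x5f15fd02
slot (1b) val=0 bits=0x0 at bit 0: 0x5f15fd02
word = 0x5f15fd02 → big-endian bytes:
  [0]=0x5f  [1]=0x15  [2]=0xfd  [3]=0x02

5f 15 fd 02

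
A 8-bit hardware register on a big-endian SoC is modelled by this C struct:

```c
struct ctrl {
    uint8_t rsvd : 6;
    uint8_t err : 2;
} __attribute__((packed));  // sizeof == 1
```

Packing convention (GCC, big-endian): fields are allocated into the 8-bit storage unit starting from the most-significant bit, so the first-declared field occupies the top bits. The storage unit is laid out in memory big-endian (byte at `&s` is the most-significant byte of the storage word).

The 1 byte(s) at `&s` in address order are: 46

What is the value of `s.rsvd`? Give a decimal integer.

[0]=0x46 (big-endian) → word 0x46
rsvd [2+:6] = (word>>2) & 0x3f = 17  ←
err [0+:2] = (word>>0) & 0x3 = 2

17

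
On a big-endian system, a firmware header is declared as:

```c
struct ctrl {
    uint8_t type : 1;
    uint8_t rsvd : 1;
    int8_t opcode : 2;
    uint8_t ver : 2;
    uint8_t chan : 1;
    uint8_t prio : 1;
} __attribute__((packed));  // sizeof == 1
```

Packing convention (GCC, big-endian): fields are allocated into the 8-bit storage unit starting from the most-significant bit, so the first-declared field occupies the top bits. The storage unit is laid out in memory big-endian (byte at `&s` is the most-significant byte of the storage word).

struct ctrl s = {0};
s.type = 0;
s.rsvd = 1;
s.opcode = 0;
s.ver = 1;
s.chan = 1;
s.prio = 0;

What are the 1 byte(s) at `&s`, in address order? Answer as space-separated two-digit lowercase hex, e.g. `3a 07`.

type:1 = 0 → 0x0 << 7 → word 0x00
rsvd:1 = 1 → 0x1 << 6 → word 0x40
opcode:2 = 0 → 0x0 << 4 → word 0x40
ver:2 = 1 → 0x1 << 2 → word 0x44
chan:1 = 1 → 0x1 << 1 → word 0x46
prio:1 = 0 → 0x0 << 0 → word 0x46
word = 0x46 → big-endian bytes:
  [0]=0x46

46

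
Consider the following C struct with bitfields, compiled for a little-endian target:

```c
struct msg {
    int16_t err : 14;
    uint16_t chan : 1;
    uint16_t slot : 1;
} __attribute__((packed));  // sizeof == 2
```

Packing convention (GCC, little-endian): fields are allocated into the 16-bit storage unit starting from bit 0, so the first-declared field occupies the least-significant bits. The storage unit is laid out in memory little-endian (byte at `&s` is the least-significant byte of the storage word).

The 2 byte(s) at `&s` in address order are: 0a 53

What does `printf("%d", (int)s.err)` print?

[0]=0x0a [1]=0x53 (little-endian) → word 0x530a
err [0+:14] = (word>>0) & 0x3fff = 4874  ←
chan [14+:1] = (word>>14) & 0x1 = 1
slot [15+:1] = (word>>15) & 0x1 = 0
err signed 14b, MSB=0: value = 4874

4874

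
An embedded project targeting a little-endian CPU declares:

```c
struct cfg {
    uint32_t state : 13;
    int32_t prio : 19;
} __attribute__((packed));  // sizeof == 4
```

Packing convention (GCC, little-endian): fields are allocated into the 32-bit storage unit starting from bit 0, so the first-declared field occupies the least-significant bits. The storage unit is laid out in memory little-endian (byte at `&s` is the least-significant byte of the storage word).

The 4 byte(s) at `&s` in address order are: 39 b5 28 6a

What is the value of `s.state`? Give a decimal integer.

5433

[0]=0x39 [1]=0xb5 [2]=0x28 [3]=0x6a (little-endian) → word 0x6a28b539
state [0+:13] = (word>>0) & 0x1fff = 5433  ←
prio [13+:19] = (word>>13) & 0x7ffff = 217413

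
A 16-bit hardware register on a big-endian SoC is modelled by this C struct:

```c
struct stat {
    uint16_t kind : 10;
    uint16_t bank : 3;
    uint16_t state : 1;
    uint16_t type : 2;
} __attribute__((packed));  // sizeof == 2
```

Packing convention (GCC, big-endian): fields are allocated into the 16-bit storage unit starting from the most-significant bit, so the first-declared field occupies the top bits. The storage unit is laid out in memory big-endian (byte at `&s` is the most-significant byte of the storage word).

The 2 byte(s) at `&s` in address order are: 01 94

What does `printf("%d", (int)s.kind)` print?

6

[0]=0x01 [1]=0x94 (big-endian) → word 0x0194
kind:10 @ bit 6 → (0x0194>>6)&0x3ff = 0x6  ←
bank:3 @ bit 3 → (0x0194>>3)&0x7 = 0x2
state:1 @ bit 2 → (0x0194>>2)&0x1 = 0x1
type:2 @ bit 0 → (0x0194>>0)&0x3 = 0x0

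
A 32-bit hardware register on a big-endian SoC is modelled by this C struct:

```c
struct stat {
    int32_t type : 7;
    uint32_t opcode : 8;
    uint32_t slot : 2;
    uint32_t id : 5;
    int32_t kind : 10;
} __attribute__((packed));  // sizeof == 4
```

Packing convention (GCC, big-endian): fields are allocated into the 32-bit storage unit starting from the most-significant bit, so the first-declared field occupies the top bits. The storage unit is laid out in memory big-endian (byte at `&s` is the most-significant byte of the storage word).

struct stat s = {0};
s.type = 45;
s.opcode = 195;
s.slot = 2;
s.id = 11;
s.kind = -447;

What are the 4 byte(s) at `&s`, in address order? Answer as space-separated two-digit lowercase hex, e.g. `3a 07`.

5b 87 2e 41

[25+:7] type=45 & 0x7f = 0x2d; word=0x5a000000
[17+:8] opcode=195 & 0xff = 0xc3; word=0x5b860000
[15+:2] slot=2 & 0x3 = 0x2; word=0x5b870000
[10+:5] id=11 & 0x1f = 0xb; word=0x5b872c00
[0+:10] kind=-447 & 0x3ff = 0x241; word=0x5b872e41
word = 0x5b872e41 → big-endian bytes:
  [0]=0x5b  [1]=0x87  [2]=0x2e  [3]=0x41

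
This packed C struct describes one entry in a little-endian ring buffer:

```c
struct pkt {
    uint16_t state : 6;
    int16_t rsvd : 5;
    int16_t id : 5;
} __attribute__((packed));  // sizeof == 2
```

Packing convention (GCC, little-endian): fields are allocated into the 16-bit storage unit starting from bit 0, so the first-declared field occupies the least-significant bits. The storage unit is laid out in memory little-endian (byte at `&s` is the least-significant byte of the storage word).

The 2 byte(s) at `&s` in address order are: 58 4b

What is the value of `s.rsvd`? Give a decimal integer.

[0]=0x58 [1]=0x4b (little-endian) → word 0x4b58
state [0+:6] = (word>>0) & 0x3f = 24
rsvd [6+:5] = (word>>6) & 0x1f = 13  ←
id [11+:5] = (word>>11) & 0x1f = 9
rsvd signed 5b, MSB=0: value = 13

13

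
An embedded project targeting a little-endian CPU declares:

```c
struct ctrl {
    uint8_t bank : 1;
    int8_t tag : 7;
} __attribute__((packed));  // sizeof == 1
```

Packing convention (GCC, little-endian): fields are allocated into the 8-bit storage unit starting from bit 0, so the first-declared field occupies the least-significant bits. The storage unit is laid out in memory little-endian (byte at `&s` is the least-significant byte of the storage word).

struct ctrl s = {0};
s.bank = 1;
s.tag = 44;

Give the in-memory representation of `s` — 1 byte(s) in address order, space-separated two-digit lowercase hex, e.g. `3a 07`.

bank:1 = 1 → 0x1 << 0 → word 0x01
tag:7 = 44 → 0x2c << 1 → word 0x59
word = 0x59 → little-endian bytes:
  [0]=0x59

59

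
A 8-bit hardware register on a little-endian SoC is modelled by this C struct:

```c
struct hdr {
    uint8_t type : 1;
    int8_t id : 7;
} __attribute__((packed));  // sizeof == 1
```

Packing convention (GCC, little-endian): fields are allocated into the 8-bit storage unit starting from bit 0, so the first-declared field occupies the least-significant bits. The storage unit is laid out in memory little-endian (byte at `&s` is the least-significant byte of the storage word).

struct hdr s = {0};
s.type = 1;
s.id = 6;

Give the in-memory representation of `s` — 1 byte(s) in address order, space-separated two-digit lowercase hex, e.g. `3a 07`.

type:1 = 1 → 0x1 << 0 → word 0x01
id:7 = 6 → 0x6 << 1 → word 0x0d
word = 0x0d → little-endian bytes:
  [0]=0x0d

0d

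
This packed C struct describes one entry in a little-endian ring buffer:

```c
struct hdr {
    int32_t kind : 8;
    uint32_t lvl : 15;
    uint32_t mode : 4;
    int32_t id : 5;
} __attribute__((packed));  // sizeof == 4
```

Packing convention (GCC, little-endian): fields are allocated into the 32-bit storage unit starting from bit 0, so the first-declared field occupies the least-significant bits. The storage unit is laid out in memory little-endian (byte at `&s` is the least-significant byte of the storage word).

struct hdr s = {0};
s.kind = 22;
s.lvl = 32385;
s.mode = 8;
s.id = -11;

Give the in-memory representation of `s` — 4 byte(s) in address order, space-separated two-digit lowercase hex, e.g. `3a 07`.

16 81 7e ac

[0+:8] kind=22 & 0xff = 0x16; word=0x00000016
[8+:15] lvl=32385 & 0x7fff = 0x7e81; word=0x007e8116
[23+:4] mode=8 & 0xf = 0x8; word=0x047e8116
[27+:5] id=-11 & 0x1f = 0x15; word=0xac7e8116
word = 0xac7e8116 → little-endian bytes:
  [0]=0x16  [1]=0x81  [2]=0x7e  [3]=0xac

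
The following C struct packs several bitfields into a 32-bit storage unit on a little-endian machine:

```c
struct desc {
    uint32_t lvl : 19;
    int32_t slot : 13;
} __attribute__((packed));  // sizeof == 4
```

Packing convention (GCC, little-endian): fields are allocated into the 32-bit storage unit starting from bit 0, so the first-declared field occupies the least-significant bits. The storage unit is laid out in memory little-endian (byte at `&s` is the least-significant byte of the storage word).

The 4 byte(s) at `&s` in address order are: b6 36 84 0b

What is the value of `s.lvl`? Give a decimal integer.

[0]=0xb6 [1]=0x36 [2]=0x84 [3]=0x0b (little-endian) → word 0x0b8436b6
lvl:19 @ bit 0 → (0x0b8436b6>>0)&0x7ffff = 0x436b6  ←
slot:13 @ bit 19 → (0x0b8436b6>>19)&0x1fff = 0x170

276150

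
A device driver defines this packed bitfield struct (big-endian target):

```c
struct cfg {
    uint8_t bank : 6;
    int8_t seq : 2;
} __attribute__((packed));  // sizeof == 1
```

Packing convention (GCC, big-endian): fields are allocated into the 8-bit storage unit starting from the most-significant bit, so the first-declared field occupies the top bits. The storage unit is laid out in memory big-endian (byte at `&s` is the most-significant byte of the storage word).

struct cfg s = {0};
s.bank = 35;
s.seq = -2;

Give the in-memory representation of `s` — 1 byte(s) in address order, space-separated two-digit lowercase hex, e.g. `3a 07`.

8e

[2+:6] bank=35 & 0x3f = 0x23; word=0x8c
[0+:2] seq=-2 & 0x3 = 0x2; word=0x8e
word = 0x8e → big-endian bytes:
  [0]=0x8e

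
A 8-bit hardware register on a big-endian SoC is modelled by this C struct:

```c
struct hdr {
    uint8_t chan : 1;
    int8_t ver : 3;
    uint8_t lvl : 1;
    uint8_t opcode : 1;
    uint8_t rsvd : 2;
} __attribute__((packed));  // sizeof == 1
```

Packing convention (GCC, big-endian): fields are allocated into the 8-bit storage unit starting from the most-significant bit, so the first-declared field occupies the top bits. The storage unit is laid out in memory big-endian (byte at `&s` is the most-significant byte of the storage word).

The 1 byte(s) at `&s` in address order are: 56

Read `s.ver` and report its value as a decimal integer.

-3

[0]=0x56 (big-endian) → word 0x56
chan:1 @ bit 7 → (0x56>>7)&0x1 = 0x0
ver:3 @ bit 4 → (0x56>>4)&0x7 = 0x5  ←
lvl:1 @ bit 3 → (0x56>>3)&0x1 = 0x0
opcode:1 @ bit 2 → (0x56>>2)&0x1 = 0x1
rsvd:2 @ bit 0 → (0x56>>0)&0x3 = 0x2
ver signed 3b, MSB=1: 5 - 8 = -3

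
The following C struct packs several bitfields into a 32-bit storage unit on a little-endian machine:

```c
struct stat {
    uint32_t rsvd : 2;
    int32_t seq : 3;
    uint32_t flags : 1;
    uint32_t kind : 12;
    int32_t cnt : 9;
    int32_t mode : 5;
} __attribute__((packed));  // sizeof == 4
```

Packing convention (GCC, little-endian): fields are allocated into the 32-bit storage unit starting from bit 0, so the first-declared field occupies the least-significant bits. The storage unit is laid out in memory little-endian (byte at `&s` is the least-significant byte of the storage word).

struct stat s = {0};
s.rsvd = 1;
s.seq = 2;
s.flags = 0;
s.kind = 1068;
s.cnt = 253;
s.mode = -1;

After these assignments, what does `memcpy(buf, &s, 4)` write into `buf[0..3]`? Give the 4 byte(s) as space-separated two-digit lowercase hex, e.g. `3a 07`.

rsvd (2b) val=1 bits=0x1 at bit 0: 0x00000001
seq (3b) val=2 bits=0x2 at bit 2: 0x00000009
flags (1b) val=0 bits=0x0 at bit 5: 0x00000009
kind (12b) val=1068 bits=0x42c at bit 6: 0x00010b09
cnt (9b) val=253 bits=0xfd at bit 18: 0x03f50b09
mode (5b) val=-1 bits=0x1f at bit 27: 0xfbf50b09
word = 0xfbf50b09 → little-endian bytes:
  [0]=0x09  [1]=0x0b  [2]=0xf5  [3]=0xfb

09 0b f5 fb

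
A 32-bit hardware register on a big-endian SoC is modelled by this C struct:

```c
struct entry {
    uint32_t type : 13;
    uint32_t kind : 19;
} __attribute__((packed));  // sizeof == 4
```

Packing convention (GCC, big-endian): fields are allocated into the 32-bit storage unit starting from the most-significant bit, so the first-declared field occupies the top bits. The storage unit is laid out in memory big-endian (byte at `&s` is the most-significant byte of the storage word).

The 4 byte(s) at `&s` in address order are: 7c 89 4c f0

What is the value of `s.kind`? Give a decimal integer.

[0]=0x7c [1]=0x89 [2]=0x4c [3]=0xf0 (big-endian) → word 0x7c894cf0
type [19+:13] = (word>>19) & 0x1fff = 3985
kind [0+:19] = (word>>0) & 0x7ffff = 85232  ←

85232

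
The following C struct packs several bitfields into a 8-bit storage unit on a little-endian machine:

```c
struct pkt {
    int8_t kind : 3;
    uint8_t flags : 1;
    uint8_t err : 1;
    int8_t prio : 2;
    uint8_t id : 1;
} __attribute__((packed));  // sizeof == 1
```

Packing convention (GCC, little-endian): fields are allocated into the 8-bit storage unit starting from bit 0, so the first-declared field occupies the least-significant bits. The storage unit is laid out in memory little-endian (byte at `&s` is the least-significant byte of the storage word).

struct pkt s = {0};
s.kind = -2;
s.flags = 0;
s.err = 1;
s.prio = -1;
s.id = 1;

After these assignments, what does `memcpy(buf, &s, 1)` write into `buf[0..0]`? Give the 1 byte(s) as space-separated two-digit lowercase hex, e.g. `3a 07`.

[0+:3] kind=-2 & 0x7 = 0x6; word=0x06
[3+:1] flags=0 & 0x1 = 0x0; word=0x06
[4+:1] err=1 & 0x1 = 0x1; word=0x16
[5+:2] prio=-1 & 0x3 = 0x3; word=0x76
[7+:1] id=1 & 0x1 = 0x1; word=0xf6
word = 0xf6 → little-endian bytes:
  [0]=0xf6

f6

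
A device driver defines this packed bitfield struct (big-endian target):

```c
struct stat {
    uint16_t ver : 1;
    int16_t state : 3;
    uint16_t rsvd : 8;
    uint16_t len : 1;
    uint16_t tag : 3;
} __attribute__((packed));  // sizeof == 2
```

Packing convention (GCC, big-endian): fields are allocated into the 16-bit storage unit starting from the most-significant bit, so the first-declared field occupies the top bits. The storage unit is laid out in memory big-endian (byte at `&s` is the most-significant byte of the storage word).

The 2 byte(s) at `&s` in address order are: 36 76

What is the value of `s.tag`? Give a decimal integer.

6

[0]=0x36 [1]=0x76 (big-endian) → word 0x3676
ver:1 @ bit 15 → (0x3676>>15)&0x1 = 0x0
state:3 @ bit 12 → (0x3676>>12)&0x7 = 0x3
rsvd:8 @ bit 4 → (0x3676>>4)&0xff = 0x67
len:1 @ bit 3 → (0x3676>>3)&0x1 = 0x0
tag:3 @ bit 0 → (0x3676>>0)&0x7 = 0x6  ←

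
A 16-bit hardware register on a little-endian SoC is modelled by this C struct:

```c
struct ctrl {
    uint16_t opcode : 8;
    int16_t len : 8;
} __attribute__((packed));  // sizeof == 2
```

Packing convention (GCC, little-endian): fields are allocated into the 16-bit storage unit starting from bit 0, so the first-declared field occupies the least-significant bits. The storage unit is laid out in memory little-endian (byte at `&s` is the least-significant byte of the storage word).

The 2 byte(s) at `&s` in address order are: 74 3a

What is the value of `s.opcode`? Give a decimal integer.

[0]=0x74 [1]=0x3a (little-endian) → word 0x3a74
opcode:8 @ bit 0 → (0x3a74>>0)&0xff = 0x74  ←
len:8 @ bit 8 → (0x3a74>>8)&0xff = 0x3a

116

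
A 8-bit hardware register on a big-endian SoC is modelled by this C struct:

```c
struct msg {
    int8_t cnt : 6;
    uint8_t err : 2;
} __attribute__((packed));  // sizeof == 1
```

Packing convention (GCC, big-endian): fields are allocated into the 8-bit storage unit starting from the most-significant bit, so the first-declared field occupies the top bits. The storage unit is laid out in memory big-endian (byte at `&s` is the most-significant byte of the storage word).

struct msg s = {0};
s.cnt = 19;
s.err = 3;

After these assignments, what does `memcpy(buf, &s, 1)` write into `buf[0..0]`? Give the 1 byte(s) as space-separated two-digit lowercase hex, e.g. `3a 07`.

4f

cnt (6b) val=19 bits=0x13 at bit 2: 0x4c
err (2b) val=3 bits=0x3 at bit 0: 0x4f
word = 0x4f → big-endian bytes:
  [0]=0x4f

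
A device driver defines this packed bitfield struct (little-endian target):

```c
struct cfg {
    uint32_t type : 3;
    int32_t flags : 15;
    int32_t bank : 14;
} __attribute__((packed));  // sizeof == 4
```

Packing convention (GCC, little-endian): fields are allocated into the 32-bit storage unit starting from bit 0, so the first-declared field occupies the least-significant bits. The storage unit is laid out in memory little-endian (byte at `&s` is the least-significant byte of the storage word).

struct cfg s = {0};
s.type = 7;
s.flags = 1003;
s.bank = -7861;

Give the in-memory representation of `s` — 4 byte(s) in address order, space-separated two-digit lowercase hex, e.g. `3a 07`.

5f 1f 2c 85

type (3b) val=7 bits=0x7 at bit 0: 0x00000007
flags (15b) val=1003 bits=0x3eb at bit 3: 0x00001f5f
bank (14b) val=-7861 bits=0x214b at bit 18: 0x852c1f5f
word = 0x852c1f5f → little-endian bytes:
  [0]=0x5f  [1]=0x1f  [2]=0x2c  [3]=0x85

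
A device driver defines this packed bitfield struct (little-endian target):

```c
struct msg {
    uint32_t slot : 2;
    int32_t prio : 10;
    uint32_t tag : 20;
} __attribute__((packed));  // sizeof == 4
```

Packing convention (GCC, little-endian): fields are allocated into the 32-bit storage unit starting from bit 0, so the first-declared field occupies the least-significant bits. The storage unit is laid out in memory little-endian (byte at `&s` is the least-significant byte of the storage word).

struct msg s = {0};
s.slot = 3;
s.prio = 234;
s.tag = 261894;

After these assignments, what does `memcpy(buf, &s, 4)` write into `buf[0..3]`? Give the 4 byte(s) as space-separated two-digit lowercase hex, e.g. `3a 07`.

slot (2b) val=3 bits=0x3 at bit 0: 0x00000003
prio (10b) val=234 bits=0xea at bit 2: 0x000003ab
tag (20b) val=261894 bits=0x3ff06 at bit 12: 0x3ff063ab
word = 0x3ff063ab → little-endian bytes:
  [0]=0xab  [1]=0x63  [2]=0xf0  [3]=0x3f

ab 63 f0 3f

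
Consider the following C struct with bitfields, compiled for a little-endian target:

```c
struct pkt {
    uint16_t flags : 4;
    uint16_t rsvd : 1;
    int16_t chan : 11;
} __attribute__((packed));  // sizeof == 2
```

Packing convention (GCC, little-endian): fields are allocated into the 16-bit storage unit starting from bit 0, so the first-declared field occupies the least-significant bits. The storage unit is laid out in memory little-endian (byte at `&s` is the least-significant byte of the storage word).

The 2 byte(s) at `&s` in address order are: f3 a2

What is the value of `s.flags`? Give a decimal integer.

3

[0]=0xf3 [1]=0xa2 (little-endian) → word 0xa2f3
flags:4 @ bit 0 → (0xa2f3>>0)&0xf = 0x3  ←
rsvd:1 @ bit 4 → (0xa2f3>>4)&0x1 = 0x1
chan:11 @ bit 5 → (0xa2f3>>5)&0x7ff = 0x517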